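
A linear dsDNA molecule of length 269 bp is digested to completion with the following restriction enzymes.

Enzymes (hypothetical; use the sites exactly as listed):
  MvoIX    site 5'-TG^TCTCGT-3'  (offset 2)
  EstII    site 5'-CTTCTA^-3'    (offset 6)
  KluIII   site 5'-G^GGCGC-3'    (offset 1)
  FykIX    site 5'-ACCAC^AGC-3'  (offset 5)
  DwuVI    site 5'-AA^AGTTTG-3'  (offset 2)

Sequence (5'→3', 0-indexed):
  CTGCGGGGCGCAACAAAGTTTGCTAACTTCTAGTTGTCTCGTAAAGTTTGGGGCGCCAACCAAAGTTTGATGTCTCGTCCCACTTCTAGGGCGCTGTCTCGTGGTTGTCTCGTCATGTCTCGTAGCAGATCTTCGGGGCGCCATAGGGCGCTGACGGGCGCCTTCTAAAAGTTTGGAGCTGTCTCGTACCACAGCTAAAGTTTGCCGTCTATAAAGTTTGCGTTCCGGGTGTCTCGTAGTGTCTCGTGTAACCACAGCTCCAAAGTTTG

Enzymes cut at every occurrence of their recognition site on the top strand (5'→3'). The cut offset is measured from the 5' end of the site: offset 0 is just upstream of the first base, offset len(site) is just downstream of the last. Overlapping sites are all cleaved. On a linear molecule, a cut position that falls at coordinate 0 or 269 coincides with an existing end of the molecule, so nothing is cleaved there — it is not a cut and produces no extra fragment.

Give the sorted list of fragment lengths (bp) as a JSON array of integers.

Scan for sites:
  MvoIX (TGTCTCGT, off=2): starts [34, 70, 94, 105, 115, 179, 229, 239] → cuts [36, 72, 96, 107, 117, 181, 231, 241]
  EstII (CTTCTA, off=6): starts [26, 82, 161] → cuts [32, 88, 167]
  KluIII (GGGCGC, off=1): starts [5, 50, 88, 135, 145, 155] → cuts [6, 51, 89, 136, 146, 156]
  FykIX (ACCACAGC, off=5): starts [187, 250] → cuts [192, 255]
  DwuVI (AAAGTTTG, off=2): starts [14, 42, 61, 167, 196, 212, 261] → cuts [16, 44, 63, 169, 198, 214, 263]

All cut coordinates (distinct, sorted): [6, 16, 32, 36, 44, 51, 63, 72, 88, 89, 96, 107, 117, 136, 146, 156, 167, 169, 181, 192, 198, 214, 231, 241, 255, 263]

Fragments:
  [0,6): 6 bp
  [6,16): 10 bp
  [16,32): 16 bp
  [32,36): 4 bp
  [36,44): 8 bp
  [44,51): 7 bp
  [51,63): 12 bp
  [63,72): 9 bp
  [72,88): 16 bp
  [88,89): 1 bp
  [89,96): 7 bp
  [96,107): 11 bp
  [107,117): 10 bp
  [117,136): 19 bp
  [136,146): 10 bp
  [146,156): 10 bp
  [156,167): 11 bp
  [167,169): 2 bp
  [169,181): 12 bp
  [181,192): 11 bp
  [192,198): 6 bp
  [198,214): 16 bp
  [214,231): 17 bp
  [231,241): 10 bp
  [241,255): 14 bp
  [255,263): 8 bp
  [263,269): 6 bp

[1,2,4,6,6,6,7,7,8,8,9,10,10,10,10,10,11,11,11,12,12,14,16,16,16,17,19]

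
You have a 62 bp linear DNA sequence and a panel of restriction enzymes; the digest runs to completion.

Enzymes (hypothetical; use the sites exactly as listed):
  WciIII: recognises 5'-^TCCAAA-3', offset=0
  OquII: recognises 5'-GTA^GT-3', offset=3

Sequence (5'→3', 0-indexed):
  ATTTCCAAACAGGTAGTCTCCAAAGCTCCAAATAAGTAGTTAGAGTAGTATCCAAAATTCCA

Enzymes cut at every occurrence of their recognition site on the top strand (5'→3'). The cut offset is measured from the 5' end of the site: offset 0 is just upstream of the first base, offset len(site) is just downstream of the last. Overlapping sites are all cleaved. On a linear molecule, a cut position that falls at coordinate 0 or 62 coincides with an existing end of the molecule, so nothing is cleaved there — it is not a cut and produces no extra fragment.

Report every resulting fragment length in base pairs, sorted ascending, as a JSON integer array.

Site scan:
  WciIII (TCCAAA, off=0): starts [3, 18, 26, 50] → cuts [3, 18, 26, 50]
  OquII (GTAGT, off=3): starts [12, 35, 44] → cuts [15, 38, 47]

All cut coordinates (distinct, sorted): [3, 15, 18, 26, 38, 47, 50]

Fragment lengths:
  [0,3): 3 bp
  [3,15): 12 bp
  [15,18): 3 bp
  [18,26): 8 bp
  [26,38): 12 bp
  [38,47): 9 bp
  [47,50): 3 bp
  [50,62): 12 bp

[3,3,3,8,9,12,12,12]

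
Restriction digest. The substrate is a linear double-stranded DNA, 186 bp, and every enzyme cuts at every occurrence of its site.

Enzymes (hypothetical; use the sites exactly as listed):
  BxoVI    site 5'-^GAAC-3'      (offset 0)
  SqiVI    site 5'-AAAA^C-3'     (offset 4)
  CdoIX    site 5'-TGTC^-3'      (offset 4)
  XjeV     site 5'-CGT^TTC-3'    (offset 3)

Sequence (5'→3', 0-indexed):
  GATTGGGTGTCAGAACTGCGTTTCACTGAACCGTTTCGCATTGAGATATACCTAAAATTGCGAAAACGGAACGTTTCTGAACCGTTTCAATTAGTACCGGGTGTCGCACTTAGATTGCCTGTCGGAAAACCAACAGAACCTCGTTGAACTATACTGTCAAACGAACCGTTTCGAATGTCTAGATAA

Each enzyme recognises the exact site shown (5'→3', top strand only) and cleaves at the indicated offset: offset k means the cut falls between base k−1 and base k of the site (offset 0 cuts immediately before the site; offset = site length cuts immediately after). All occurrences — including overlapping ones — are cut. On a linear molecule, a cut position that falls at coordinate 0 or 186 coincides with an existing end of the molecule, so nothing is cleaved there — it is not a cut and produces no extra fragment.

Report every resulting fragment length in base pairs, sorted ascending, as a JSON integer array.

Per-enzyme occurrences:
  BxoVI GAAC/0: at [12, 27, 68, 78, 135, 145, 162] ⇒ [12, 27, 68, 78, 135, 145, 162]
  SqiVI AAAAC/4: at [62, 125] ⇒ [66, 129]
  CdoIX TGTC/4: at [7, 101, 119, 154, 175] ⇒ [11, 105, 123, 158, 179]
  XjeV CGTTTC/3: at [18, 31, 71, 82, 166] ⇒ [21, 34, 74, 85, 169]

All cut coordinates (distinct, sorted): [11, 12, 21, 27, 34, 66, 68, 74, 78, 85, 105, 123, 129, 135, 145, 158, 162, 169, 179]

Fragments:
  [0,11): 11 bp
  [11,12): 1 bp
  [12,21): 9 bp
  [21,27): 6 bp
  [27,34): 7 bp
  [34,66): 32 bp
  [66,68): 2 bp
  [68,74): 6 bp
  [74,78): 4 bp
  [78,85): 7 bp
  [85,105): 20 bp
  [105,123): 18 bp
  [123,129): 6 bp
  [129,135): 6 bp
  [135,145): 10 bp
  [145,158): 13 bp
  [158,162): 4 bp
  [162,169): 7 bp
  [169,179): 10 bp
  [179,186): 7 bp

[1,2,4,4,6,6,6,6,7,7,7,7,9,10,10,11,13,18,20,32]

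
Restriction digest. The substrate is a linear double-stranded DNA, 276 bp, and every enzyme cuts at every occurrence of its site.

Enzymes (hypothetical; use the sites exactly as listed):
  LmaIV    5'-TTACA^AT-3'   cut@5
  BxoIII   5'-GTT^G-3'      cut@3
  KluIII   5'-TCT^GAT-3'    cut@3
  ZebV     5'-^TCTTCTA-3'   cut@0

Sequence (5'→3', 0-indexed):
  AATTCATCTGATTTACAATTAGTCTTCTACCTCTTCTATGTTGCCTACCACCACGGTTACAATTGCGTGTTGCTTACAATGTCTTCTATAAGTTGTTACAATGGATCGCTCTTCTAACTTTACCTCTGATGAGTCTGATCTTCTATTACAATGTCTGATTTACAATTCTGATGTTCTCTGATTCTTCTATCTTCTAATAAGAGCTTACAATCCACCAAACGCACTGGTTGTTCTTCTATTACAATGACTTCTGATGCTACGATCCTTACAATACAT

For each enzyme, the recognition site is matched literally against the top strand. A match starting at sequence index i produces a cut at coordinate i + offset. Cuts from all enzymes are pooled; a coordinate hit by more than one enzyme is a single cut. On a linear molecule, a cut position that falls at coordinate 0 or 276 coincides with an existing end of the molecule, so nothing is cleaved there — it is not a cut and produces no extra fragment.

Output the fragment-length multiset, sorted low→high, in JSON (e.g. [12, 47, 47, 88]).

Scan for sites:
  LmaIV TTACAAT/5: at [12, 56, 73, 95, 145, 159, 204, 238, 265] ⇒ [17, 61, 78, 100, 150, 164, 209, 243, 270]
  BxoIII GTTG/3: at [39, 68, 91, 226] ⇒ [42, 71, 94, 229]
  KluIII TCTGAT/3: at [6, 124, 133, 153, 166, 176, 249] ⇒ [9, 127, 136, 156, 169, 179, 252]
  ZebV TCTTCTA/0: at [22, 31, 81, 109, 138, 182, 189, 231] ⇒ [22, 31, 81, 109, 138, 182, 189, 231]

Pooled cuts: [9, 17, 22, 31, 42, 61, 71, 78, 81, 94, 100, 109, 127, 136, 138, 150, 156, 164, 169, 179, 182, 189, 209, 229, 231, 243, 252, 270]

Fragment lengths:
  [0,9): 9 bp
  [9,17): 8 bp
  [17,22): 5 bp
  [22,31): 9 bp
  [31,42): 11 bp
  [42,61): 19 bp
  [61,71): 10 bp
  [71,78): 7 bp
  [78,81): 3 bp
  [81,94): 13 bp
  [94,100): 6 bp
  [100,109): 9 bp
  [109,127): 18 bp
  [127,136): 9 bp
  [136,138): 2 bp
  [138,150): 12 bp
  [150,156): 6 bp
  [156,164): 8 bp
  [164,169): 5 bp
  [169,179): 10 bp
  [179,182): 3 bp
  [182,189): 7 bp
  [189,209): 20 bp
  [209,229): 20 bp
  [229,231): 2 bp
  [231,243): 12 bp
  [243,252): 9 bp
  [252,270): 18 bp
  [270,276): 6 bp

[2,2,3,3,5,5,6,6,6,7,7,8,8,9,9,9,9,9,10,10,11,12,12,13,18,18,19,20,20]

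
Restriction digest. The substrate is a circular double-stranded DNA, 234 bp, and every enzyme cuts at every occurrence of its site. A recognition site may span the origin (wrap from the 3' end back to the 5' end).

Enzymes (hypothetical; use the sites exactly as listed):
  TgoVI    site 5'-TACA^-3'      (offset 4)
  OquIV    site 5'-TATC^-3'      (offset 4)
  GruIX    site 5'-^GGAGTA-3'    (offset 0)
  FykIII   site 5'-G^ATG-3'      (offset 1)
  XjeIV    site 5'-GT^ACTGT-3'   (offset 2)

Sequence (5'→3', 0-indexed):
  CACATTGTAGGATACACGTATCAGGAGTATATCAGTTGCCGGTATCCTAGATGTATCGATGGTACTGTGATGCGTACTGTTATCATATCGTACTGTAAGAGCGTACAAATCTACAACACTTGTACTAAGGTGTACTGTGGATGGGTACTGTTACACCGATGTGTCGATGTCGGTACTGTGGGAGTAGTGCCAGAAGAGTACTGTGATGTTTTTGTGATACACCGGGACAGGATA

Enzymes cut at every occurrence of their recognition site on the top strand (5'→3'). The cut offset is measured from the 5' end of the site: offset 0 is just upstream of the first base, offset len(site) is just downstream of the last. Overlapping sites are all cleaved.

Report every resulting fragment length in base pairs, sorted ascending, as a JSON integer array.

[1,1,2,3,4,5,5,6,6,6,6,6,6,7,7,8,8,8,9,9,10,13,14,15,16,16,18,19]

Per-enzyme occurrences:
  TgoVI (TACA, off=4): starts [12, 103, 111, 151, 217, 232] → cuts [2, 16, 107, 115, 155, 221]
  OquIV (TATC, off=4): starts [18, 29, 42, 53, 80, 85] → cuts [22, 33, 46, 57, 84, 89]
  GruIX (GGAGTA, off=0): starts [23, 180] → cuts [23, 180]
  FykIII (GATG, off=1): starts [49, 57, 68, 139, 157, 165, 204] → cuts [50, 58, 69, 140, 158, 166, 205]
  XjeIV (GTACTGT, off=2): starts [61, 73, 89, 131, 144, 172, 197] → cuts [63, 75, 91, 133, 146, 174, 199]

All cut coordinates (distinct, sorted): [2, 16, 22, 23, 33, 46, 50, 57, 58, 63, 69, 75, 84, 89, 91, 107, 115, 133, 140, 146, 155, 158, 166, 174, 180, 199, 205, 221]

Fragment lengths:
  2→16: 14 bp
  16→22: 6 bp
  22→23: 1 bp
  23→33: 10 bp
  33→46: 13 bp
  46→50: 4 bp
  50→57: 7 bp
  57→58: 1 bp
  58→63: 5 bp
  63→69: 6 bp
  69→75: 6 bp
  75→84: 9 bp
  84→89: 5 bp
  89→91: 2 bp
  91→107: 16 bp
  107→115: 8 bp
  115→133: 18 bp
  133→140: 7 bp
  140→146: 6 bp
  146→155: 9 bp
  155→158: 3 bp
  158→166: 8 bp
  166→174: 8 bp
  174→180: 6 bp
  180→199: 19 bp
  199→205: 6 bp
  205→221: 16 bp
  221→2 (wrap): 234-221+2 = 15 bp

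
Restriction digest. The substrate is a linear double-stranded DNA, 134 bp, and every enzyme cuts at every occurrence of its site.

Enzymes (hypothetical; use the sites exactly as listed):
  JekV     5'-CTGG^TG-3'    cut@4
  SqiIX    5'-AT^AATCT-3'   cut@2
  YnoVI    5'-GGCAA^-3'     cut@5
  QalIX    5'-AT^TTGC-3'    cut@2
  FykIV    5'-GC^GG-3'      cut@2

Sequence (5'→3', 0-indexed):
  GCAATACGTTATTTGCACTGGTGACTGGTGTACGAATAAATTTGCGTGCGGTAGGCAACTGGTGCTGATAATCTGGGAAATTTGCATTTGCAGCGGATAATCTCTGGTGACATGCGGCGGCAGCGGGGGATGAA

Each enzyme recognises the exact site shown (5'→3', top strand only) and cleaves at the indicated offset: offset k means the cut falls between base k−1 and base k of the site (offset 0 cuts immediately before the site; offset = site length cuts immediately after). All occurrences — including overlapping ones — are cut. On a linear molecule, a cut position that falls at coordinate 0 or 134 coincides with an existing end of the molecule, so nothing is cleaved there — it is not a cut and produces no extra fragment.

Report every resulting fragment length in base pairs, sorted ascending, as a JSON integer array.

Site scan:
  JekV (CTGGTG, off=4): starts [17, 24, 58, 103] → cuts [21, 28, 62, 107]
  SqiIX (ATAATCT, off=2): starts [67, 96] → cuts [69, 98]
  YnoVI (GGCAA, off=5): starts [53] → cuts [58]
  QalIX (ATTTGC, off=2): starts [10, 39, 79, 85] → cuts [12, 41, 81, 87]
  FykIV (GCGG, off=2): starts [47, 92, 113, 116, 122] → cuts [49, 94, 115, 118, 124]

All cut coordinates (distinct, sorted): [12, 21, 28, 41, 49, 58, 62, 69, 81, 87, 94, 98, 107, 115, 118, 124]

Fragment lengths:
  [0,12): 12 bp
  [12,21): 9 bp
  [21,28): 7 bp
  [28,41): 13 bp
  [41,49): 8 bp
  [49,58): 9 bp
  [58,62): 4 bp
  [62,69): 7 bp
  [69,81): 12 bp
  [81,87): 6 bp
  [87,94): 7 bp
  [94,98): 4 bp
  [98,107): 9 bp
  [107,115): 8 bp
  [115,118): 3 bp
  [118,124): 6 bp
  [124,134): 10 bp

[3,4,4,6,6,7,7,7,8,8,9,9,9,10,12,12,13]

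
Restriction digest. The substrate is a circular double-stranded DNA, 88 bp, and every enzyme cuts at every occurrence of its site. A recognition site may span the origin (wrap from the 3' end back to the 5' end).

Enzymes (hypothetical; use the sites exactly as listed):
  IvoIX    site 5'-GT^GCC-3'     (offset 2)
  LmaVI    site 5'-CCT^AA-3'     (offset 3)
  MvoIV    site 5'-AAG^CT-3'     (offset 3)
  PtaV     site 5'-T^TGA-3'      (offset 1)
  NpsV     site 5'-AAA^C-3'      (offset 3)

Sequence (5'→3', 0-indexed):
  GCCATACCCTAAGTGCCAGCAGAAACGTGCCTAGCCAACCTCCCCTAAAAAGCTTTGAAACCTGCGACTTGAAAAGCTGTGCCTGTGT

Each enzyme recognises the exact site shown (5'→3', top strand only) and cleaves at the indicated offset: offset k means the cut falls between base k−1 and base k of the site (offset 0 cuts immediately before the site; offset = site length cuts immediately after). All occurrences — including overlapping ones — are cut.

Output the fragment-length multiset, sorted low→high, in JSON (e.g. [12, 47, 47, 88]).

[3,3,4,4,5,6,7,8,9,10,11,18]

Per-enzyme occurrences:
  IvoIX (GTGCC, off=2): starts [12, 26, 78, 86] → cuts [0, 14, 28, 80]
  LmaVI (CCTAA, off=3): starts [7, 43] → cuts [10, 46]
  MvoIV (AAGCT, off=3): starts [49, 73] → cuts [52, 76]
  PtaV (TTGA, off=1): starts [54, 68] → cuts [55, 69]
  NpsV (AAAC, off=3): starts [22, 57] → cuts [25, 60]

All cut coordinates (distinct, sorted): [0, 10, 14, 25, 28, 46, 52, 55, 60, 69, 76, 80]

Fragments:
  0→10: 10 bp
  10→14: 4 bp
  14→25: 11 bp
  25→28: 3 bp
  28→46: 18 bp
  46→52: 6 bp
  52→55: 3 bp
  55→60: 5 bp
  60→69: 9 bp
  69→76: 7 bp
  76→80: 4 bp
  80→0 (wrap): 88-80+0 = 8 bp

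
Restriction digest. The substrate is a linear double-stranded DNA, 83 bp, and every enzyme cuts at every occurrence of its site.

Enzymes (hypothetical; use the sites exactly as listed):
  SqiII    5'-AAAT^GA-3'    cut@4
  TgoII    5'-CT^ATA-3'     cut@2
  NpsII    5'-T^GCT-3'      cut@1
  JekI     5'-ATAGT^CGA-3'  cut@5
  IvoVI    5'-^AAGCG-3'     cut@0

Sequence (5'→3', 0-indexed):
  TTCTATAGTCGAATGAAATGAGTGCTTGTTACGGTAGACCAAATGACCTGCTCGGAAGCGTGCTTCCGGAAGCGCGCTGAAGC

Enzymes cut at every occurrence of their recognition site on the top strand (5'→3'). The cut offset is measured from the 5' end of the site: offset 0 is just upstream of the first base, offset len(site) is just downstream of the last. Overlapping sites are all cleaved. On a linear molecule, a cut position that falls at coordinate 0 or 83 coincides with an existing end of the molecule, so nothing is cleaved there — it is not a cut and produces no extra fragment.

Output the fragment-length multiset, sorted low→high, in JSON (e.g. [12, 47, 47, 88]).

[4,4,5,5,6,6,8,10,14,21]

Scan for sites:
  SqiII (AAATGA, off=4): starts [15, 40] → cuts [19, 44]
  TgoII (CTATA, off=2): starts [2] → cuts [4]
  NpsII (TGCT, off=1): starts [22, 48, 60] → cuts [23, 49, 61]
  JekI (ATAGTCGA, off=5): starts [4] → cuts [9]
  IvoVI (AAGCG, off=0): starts [55, 69] → cuts [55, 69]

All cut coordinates (distinct, sorted): [4, 9, 19, 23, 44, 49, 55, 61, 69]

Fragments:
  [0,4): 4 bp
  [4,9): 5 bp
  [9,19): 10 bp
  [19,23): 4 bp
  [23,44): 21 bp
  [44,49): 5 bp
  [49,55): 6 bp
  [55,61): 6 bp
  [61,69): 8 bp
  [69,83): 14 bp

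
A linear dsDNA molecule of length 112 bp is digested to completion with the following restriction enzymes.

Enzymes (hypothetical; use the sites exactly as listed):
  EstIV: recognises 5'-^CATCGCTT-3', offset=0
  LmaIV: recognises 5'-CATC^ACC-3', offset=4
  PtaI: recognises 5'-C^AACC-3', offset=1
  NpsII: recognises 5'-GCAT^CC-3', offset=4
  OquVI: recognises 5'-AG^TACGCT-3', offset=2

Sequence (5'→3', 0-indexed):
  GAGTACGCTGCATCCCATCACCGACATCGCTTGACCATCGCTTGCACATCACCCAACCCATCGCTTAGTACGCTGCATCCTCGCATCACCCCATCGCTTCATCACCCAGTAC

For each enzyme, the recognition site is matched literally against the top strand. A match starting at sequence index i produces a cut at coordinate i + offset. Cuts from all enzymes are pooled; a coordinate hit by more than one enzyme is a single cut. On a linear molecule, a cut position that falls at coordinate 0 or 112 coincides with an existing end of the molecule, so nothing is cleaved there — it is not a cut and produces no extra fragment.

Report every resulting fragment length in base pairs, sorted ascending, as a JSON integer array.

[3,4,4,4,5,6,9,9,10,10,10,11,12,15]

Site scan:
  EstIV CATCGCTT/0: at [24, 35, 58, 91] ⇒ [24, 35, 58, 91]
  LmaIV CATCACC/4: at [15, 46, 83, 99] ⇒ [19, 50, 87, 103]
  PtaI CAACC/1: at [53] ⇒ [54]
  NpsII GCATCC/4: at [9, 74] ⇒ [13, 78]
  OquVI AGTACGCT/2: at [1, 66] ⇒ [3, 68]

Pooled cuts: [3, 13, 19, 24, 35, 50, 54, 58, 68, 78, 87, 91, 103]

Fragment lengths:
  [0,3): 3 bp
  [3,13): 10 bp
  [13,19): 6 bp
  [19,24): 5 bp
  [24,35): 11 bp
  [35,50): 15 bp
  [50,54): 4 bp
  [54,58): 4 bp
  [58,68): 10 bp
  [68,78): 10 bp
  [78,87): 9 bp
  [87,91): 4 bp
  [91,103): 12 bp
  [103,112): 9 bp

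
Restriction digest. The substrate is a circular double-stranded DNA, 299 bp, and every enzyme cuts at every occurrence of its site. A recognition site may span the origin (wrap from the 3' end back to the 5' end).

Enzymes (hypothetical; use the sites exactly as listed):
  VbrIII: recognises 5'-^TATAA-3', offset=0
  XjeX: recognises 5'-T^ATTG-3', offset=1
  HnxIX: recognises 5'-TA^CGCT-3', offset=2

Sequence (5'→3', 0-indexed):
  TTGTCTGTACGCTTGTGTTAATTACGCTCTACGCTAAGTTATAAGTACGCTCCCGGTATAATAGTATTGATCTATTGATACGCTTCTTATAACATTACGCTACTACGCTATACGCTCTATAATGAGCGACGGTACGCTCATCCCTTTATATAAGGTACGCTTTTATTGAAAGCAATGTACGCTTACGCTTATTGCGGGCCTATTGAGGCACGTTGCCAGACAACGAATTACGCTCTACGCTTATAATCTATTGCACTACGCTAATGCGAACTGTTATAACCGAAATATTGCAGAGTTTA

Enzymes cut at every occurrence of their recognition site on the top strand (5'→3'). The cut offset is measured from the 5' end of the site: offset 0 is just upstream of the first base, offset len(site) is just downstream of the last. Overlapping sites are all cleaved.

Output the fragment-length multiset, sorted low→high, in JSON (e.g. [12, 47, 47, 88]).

Site scan:
  VbrIII TATAA/0: at [39, 56, 87, 117, 148, 241, 274] ⇒ [39, 56, 87, 117, 148, 241, 274]
  XjeX TATTG/1: at [64, 72, 163, 189, 200, 248, 285, 297] ⇒ [65, 73, 164, 190, 201, 249, 286, 298]
  HnxIX TACGCT/2: at [7, 22, 29, 45, 78, 95, 103, 110, 132, 155, 177, 183, 228, 235, 256] ⇒ [9, 24, 31, 47, 80, 97, 105, 112, 134, 157, 179, 185, 230, 237, 258]

All cut coordinates (distinct, sorted): [9, 24, 31, 39, 47, 56, 65, 73, 80, 87, 97, 105, 112, 117, 134, 148, 157, 164, 179, 185, 190, 201, 230, 237, 241, 249, 258, 274, 286, 298]

Fragments:
  9→24: 15 bp
  24→31: 7 bp
  31→39: 8 bp
  39→47: 8 bp
  47→56: 9 bp
  56→65: 9 bp
  65→73: 8 bp
  73→80: 7 bp
  80→87: 7 bp
  87→97: 10 bp
  97→105: 8 bp
  105→112: 7 bp
  112→117: 5 bp
  117→134: 17 bp
  134→148: 14 bp
  148→157: 9 bp
  157→164: 7 bp
  164→179: 15 bp
  179→185: 6 bp
  185→190: 5 bp
  190→201: 11 bp
  201→230: 29 bp
  230→237: 7 bp
  237→241: 4 bp
  241→249: 8 bp
  249→258: 9 bp
  258→274: 16 bp
  274→286: 12 bp
  286→298: 12 bp
  298→9 (wrap): 299-298+9 = 10 bp

[4,5,5,6,7,7,7,7,7,7,8,8,8,8,8,9,9,9,9,10,10,11,12,12,14,15,15,16,17,29]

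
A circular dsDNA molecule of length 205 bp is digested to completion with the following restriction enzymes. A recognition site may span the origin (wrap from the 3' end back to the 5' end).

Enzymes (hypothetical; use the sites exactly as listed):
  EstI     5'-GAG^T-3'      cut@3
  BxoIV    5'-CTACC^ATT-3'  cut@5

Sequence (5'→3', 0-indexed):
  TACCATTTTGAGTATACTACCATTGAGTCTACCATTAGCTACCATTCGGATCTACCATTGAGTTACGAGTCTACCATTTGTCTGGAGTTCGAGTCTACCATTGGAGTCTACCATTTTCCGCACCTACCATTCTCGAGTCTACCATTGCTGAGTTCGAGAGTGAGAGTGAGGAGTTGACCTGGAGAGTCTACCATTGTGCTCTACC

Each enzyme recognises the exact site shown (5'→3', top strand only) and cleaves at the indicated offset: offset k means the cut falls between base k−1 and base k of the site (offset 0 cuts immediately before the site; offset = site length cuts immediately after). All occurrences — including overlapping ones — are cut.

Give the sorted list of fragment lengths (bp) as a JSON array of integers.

[6,6,6,6,6,6,6,6,6,6,7,7,7,8,8,9,9,9,10,12,13,13,16,17]

Site scan:
  EstI GAGT/3: at [9, 24, 59, 66, 84, 90, 103, 134, 149, 157, 163, 170, 183] ⇒ [12, 27, 62, 69, 87, 93, 106, 137, 152, 160, 166, 173, 186]
  BxoIV CTACCATT/5: at [16, 28, 38, 51, 70, 94, 107, 123, 138, 187, 204] ⇒ [4, 21, 33, 43, 56, 75, 99, 112, 128, 143, 192]

Pooled cuts: [4, 12, 21, 27, 33, 43, 56, 62, 69, 75, 87, 93, 99, 106, 112, 128, 137, 143, 152, 160, 166, 173, 186, 192]

Fragment lengths:
  4→12: 8 bp
  12→21: 9 bp
  21→27: 6 bp
  27→33: 6 bp
  33→43: 10 bp
  43→56: 13 bp
  56→62: 6 bp
  62→69: 7 bp
  69→75: 6 bp
  75→87: 12 bp
  87→93: 6 bp
  93→99: 6 bp
  99→106: 7 bp
  106→112: 6 bp
  112→128: 16 bp
  128→137: 9 bp
  137→143: 6 bp
  143→152: 9 bp
  152→160: 8 bp
  160→166: 6 bp
  166→173: 7 bp
  173→186: 13 bp
  186→192: 6 bp
  192→4 (wrap): 205-192+4 = 17 bp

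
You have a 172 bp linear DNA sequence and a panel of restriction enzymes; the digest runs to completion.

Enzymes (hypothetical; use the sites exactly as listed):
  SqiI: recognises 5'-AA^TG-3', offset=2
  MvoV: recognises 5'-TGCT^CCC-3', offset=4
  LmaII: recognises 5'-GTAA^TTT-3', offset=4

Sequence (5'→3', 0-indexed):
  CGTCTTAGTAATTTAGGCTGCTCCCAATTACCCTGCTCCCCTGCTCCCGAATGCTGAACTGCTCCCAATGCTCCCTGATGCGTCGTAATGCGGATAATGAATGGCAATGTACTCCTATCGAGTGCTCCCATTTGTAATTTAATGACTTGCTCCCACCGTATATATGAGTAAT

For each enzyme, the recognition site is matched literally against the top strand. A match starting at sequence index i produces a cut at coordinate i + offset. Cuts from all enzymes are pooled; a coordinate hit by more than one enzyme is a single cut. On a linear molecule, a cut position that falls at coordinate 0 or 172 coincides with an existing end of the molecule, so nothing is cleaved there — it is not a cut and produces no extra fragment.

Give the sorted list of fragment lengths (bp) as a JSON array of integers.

[4,4,5,5,6,6,8,9,9,11,11,11,12,15,16,19,21]

Per-enzyme occurrences:
  SqiI (AATG, off=2): starts [49, 66, 86, 95, 99, 105, 140] → cuts [51, 68, 88, 97, 101, 107, 142]
  MvoV (TGCTCCC, off=4): starts [18, 33, 41, 59, 68, 122, 147] → cuts [22, 37, 45, 63, 72, 126, 151]
  LmaII (GTAATTT, off=4): starts [7, 133] → cuts [11, 137]

All cut coordinates (distinct, sorted): [11, 22, 37, 45, 51, 63, 68, 72, 88, 97, 101, 107, 126, 137, 142, 151]

Fragment lengths:
  [0,11): 11 bp
  [11,22): 11 bp
  [22,37): 15 bp
  [37,45): 8 bp
  [45,51): 6 bp
  [51,63): 12 bp
  [63,68): 5 bp
  [68,72): 4 bp
  [72,88): 16 bp
  [88,97): 9 bp
  [97,101): 4 bp
  [101,107): 6 bp
  [107,126): 19 bp
  [126,137): 11 bp
  [137,142): 5 bp
  [142,151): 9 bp
  [151,172): 21 bp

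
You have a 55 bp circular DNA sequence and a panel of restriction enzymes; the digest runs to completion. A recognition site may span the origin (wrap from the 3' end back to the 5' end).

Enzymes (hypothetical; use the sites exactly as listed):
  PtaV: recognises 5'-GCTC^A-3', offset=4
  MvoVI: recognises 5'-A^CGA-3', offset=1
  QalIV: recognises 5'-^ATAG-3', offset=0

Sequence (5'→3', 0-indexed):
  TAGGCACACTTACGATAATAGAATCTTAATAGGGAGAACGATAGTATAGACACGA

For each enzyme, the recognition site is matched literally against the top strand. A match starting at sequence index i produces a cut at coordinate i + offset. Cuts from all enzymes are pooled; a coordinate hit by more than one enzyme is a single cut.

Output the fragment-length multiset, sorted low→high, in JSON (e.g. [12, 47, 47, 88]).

Site scan:
  PtaV (GCTCA, off=4): no sites
  MvoVI ACGA/1: at [11, 37, 51] ⇒ [12, 38, 52]
  QalIV ATAG/0: at [17, 28, 40, 45, 54] ⇒ [17, 28, 40, 45, 54]

Pooled cuts: [12, 17, 28, 38, 40, 45, 52, 54]

Fragment lengths:
  12→17: 5 bp
  17→28: 11 bp
  28→38: 10 bp
  38→40: 2 bp
  40→45: 5 bp
  45→52: 7 bp
  52→54: 2 bp
  54→12 (wrap): 55-54+12 = 13 bp

[2,2,5,5,7,10,11,13]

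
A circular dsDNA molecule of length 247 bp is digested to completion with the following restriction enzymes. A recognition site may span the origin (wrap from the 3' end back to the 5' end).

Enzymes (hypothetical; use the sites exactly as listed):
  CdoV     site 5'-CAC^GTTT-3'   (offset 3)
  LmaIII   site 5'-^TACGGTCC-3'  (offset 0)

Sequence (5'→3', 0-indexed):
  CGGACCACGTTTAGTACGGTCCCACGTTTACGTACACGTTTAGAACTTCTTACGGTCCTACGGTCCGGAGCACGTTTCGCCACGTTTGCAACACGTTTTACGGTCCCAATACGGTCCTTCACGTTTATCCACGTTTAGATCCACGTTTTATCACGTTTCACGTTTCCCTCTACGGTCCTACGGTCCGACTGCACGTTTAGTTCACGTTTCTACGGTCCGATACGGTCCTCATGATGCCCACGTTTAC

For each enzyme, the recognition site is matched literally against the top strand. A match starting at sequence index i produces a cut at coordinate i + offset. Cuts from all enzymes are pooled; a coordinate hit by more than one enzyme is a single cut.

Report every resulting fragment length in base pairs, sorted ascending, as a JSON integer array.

Per-enzyme occurrences:
  CdoV CACGTTT/3: at [5, 22, 34, 70, 80, 91, 119, 129, 141, 151, 158, 191, 202, 238] ⇒ [8, 25, 37, 73, 83, 94, 122, 132, 144, 154, 161, 194, 205, 241]
  LmaIII TACGGTCC/0: at [14, 50, 58, 98, 109, 170, 178, 210, 220] ⇒ [14, 50, 58, 98, 109, 170, 178, 210, 220]

All cut coordinates (distinct, sorted): [8, 14, 25, 37, 50, 58, 73, 83, 94, 98, 109, 122, 132, 144, 154, 161, 170, 178, 194, 205, 210, 220, 241]

Fragments:
  8→14: 6 bp
  14→25: 11 bp
  25→37: 12 bp
  37→50: 13 bp
  50→58: 8 bp
  58→73: 15 bp
  73→83: 10 bp
  83→94: 11 bp
  94→98: 4 bp
  98→109: 11 bp
  109→122: 13 bp
  122→132: 10 bp
  132→144: 12 bp
  144→154: 10 bp
  154→161: 7 bp
  161→170: 9 bp
  170→178: 8 bp
  178→194: 16 bp
  194→205: 11 bp
  205→210: 5 bp
  210→220: 10 bp
  220→241: 21 bp
  241→8 (wrap): 247-241+8 = 14 bp

[4,5,6,7,8,8,9,10,10,10,10,11,11,11,11,12,12,13,13,14,15,16,21]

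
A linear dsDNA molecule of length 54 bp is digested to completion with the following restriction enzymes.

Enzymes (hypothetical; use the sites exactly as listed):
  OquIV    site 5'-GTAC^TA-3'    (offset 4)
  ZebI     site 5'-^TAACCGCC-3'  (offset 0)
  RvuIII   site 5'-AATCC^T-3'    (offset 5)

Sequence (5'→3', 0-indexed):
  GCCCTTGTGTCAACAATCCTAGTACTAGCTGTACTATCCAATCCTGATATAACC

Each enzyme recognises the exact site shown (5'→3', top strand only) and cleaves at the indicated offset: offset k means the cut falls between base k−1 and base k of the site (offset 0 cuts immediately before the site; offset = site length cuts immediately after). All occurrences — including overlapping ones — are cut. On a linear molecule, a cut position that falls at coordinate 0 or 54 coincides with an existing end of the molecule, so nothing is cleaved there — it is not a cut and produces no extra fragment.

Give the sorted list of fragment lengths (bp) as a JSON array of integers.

Scan for sites:
  OquIV GTACTA/4: at [21, 30] ⇒ [25, 34]
  ZebI (TAACCGCC, off=0): no sites
  RvuIII AATCCT/5: at [14, 39] ⇒ [19, 44]

All cut coordinates (distinct, sorted): [19, 25, 34, 44]

Fragment lengths:
  [0,19): 19 bp
  [19,25): 6 bp
  [25,34): 9 bp
  [34,44): 10 bp
  [44,54): 10 bp

[6,9,10,10,19]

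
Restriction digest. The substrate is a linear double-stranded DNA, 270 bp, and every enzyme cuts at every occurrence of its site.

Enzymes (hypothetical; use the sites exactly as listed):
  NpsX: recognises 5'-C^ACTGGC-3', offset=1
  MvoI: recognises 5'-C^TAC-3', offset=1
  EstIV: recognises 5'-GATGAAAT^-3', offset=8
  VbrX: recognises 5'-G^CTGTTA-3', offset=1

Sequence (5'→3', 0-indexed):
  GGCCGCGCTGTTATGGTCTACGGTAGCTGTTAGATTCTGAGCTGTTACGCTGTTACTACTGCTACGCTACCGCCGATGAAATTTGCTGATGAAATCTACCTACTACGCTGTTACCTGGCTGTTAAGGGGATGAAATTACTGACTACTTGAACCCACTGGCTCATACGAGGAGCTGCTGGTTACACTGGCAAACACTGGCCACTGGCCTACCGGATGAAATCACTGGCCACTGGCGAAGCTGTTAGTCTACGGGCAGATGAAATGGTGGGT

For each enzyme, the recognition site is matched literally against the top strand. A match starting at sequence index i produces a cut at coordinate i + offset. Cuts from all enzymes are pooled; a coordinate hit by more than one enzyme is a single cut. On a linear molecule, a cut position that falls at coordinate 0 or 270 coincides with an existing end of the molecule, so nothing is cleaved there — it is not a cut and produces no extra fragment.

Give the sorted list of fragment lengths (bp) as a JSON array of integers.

[1,1,3,4,4,5,6,7,7,7,7,7,7,7,8,8,9,10,10,11,11,11,13,13,15,15,16,18,29]

Site scan:
  NpsX (CACTGGC, off=1): starts [153, 182, 192, 199, 220, 227] → cuts [154, 183, 193, 200, 221, 228]
  MvoI (CTAC, off=1): starts [17, 55, 61, 66, 95, 99, 102, 142, 206, 246] → cuts [18, 56, 62, 67, 96, 100, 103, 143, 207, 247]
  EstIV (GATGAAAT, off=8): starts [74, 87, 128, 212, 255] → cuts [82, 95, 136, 220, 263]
  VbrX (GCTGTTA, off=1): starts [6, 25, 40, 48, 106, 117, 237] → cuts [7, 26, 41, 49, 107, 118, 238]

Pooled cuts: [7, 18, 26, 41, 49, 56, 62, 67, 82, 95, 96, 100, 103, 107, 118, 136, 143, 154, 183, 193, 200, 207, 220, 221, 228, 238, 247, 263]

Fragment lengths:
  [0,7): 7 bp
  [7,18): 11 bp
  [18,26): 8 bp
  [26,41): 15 bp
  [41,49): 8 bp
  [49,56): 7 bp
  [56,62): 6 bp
  [62,67): 5 bp
  [67,82): 15 bp
  [82,95): 13 bp
  [95,96): 1 bp
  [96,100): 4 bp
  [100,103): 3 bp
  [103,107): 4 bp
  [107,118): 11 bp
  [118,136): 18 bp
  [136,143): 7 bp
  [143,154): 11 bp
  [154,183): 29 bp
  [183,193): 10 bp
  [193,200): 7 bp
  [200,207): 7 bp
  [207,220): 13 bp
  [220,221): 1 bp
  [221,228): 7 bp
  [228,238): 10 bp
  [238,247): 9 bp
  [247,263): 16 bp
  [263,270): 7 bp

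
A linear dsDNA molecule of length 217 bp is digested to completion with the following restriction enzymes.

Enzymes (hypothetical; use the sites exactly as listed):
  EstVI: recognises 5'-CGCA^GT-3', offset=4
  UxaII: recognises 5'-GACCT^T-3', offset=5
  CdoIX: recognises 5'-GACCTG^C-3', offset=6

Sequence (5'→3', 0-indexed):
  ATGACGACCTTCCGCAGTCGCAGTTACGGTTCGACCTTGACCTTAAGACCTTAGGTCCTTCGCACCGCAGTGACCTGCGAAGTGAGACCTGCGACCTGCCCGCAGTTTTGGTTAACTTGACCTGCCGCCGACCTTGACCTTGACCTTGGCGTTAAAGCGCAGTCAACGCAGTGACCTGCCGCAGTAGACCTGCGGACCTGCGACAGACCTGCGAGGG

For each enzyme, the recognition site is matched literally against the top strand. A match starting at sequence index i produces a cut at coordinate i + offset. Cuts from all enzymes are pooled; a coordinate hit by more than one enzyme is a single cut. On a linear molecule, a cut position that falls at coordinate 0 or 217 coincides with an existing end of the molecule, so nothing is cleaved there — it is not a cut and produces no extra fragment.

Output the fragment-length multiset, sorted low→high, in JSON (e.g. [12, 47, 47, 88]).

[5,6,6,6,6,6,6,6,7,8,8,8,8,9,9,10,10,11,14,15,15,18,20]

Scan for sites:
  EstVI (CGCAGT, off=4): starts [12, 18, 65, 100, 157, 166, 179] → cuts [16, 22, 69, 104, 161, 170, 183]
  UxaII (GACCTT, off=5): starts [5, 32, 38, 46, 129, 135, 141] → cuts [10, 37, 43, 51, 134, 140, 146]
  CdoIX (GACCTGC, off=6): starts [71, 85, 92, 118, 172, 186, 194, 205] → cuts [77, 91, 98, 124, 178, 192, 200, 211]

All cut coordinates (distinct, sorted): [10, 16, 22, 37, 43, 51, 69, 77, 91, 98, 104, 124, 134, 140, 146, 161, 170, 178, 183, 192, 200, 211]

Fragments:
  [0,10): 10 bp
  [10,16): 6 bp
  [16,22): 6 bp
  [22,37): 15 bp
  [37,43): 6 bp
  [43,51): 8 bp
  [51,69): 18 bp
  [69,77): 8 bp
  [77,91): 14 bp
  [91,98): 7 bp
  [98,104): 6 bp
  [104,124): 20 bp
  [124,134): 10 bp
  [134,140): 6 bp
  [140,146): 6 bp
  [146,161): 15 bp
  [161,170): 9 bp
  [170,178): 8 bp
  [178,183): 5 bp
  [183,192): 9 bp
  [192,200): 8 bp
  [200,211): 11 bp
  [211,217): 6 bp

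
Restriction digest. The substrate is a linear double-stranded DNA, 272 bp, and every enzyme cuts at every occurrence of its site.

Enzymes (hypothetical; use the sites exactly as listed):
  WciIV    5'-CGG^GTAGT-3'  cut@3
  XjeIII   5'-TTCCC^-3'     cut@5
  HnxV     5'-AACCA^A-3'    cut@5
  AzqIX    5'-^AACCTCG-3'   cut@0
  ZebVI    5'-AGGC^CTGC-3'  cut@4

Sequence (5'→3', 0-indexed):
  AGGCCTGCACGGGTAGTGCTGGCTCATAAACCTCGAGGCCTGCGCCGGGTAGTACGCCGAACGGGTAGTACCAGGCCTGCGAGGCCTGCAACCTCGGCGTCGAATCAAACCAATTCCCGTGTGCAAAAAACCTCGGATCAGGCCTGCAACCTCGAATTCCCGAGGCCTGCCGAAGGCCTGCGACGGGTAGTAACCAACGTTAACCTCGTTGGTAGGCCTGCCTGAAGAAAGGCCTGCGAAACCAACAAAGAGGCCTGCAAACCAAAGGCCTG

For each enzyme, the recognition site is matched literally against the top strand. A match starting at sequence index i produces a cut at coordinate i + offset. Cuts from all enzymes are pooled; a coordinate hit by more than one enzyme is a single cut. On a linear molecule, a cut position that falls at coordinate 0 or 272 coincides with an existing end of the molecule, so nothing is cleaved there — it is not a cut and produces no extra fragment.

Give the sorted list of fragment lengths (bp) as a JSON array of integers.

Scan for sites:
  WciIV (CGGGTAGT, off=3): starts [9, 45, 61, 183] → cuts [12, 48, 64, 186]
  XjeIII (TTCCC, off=5): starts [113, 156] → cuts [118, 161]
  HnxV (AACCAA, off=5): starts [107, 191, 239, 259] → cuts [112, 196, 244, 264]
  AzqIX (AACCTCG, off=0): starts [28, 89, 128, 147, 201] → cuts [28, 89, 128, 147, 201]
  ZebVI (AGGCCTGC, off=4): starts [0, 35, 72, 81, 139, 162, 173, 213, 229, 250] → cuts [4, 39, 76, 85, 143, 166, 177, 217, 233, 254]

All cut coordinates (distinct, sorted): [4, 12, 28, 39, 48, 64, 76, 85, 89, 112, 118, 128, 143, 147, 161, 166, 177, 186, 196, 201, 217, 233, 244, 254, 264]

Fragment lengths:
  [0,4): 4 bp
  [4,12): 8 bp
  [12,28): 16 bp
  [28,39): 11 bp
  [39,48): 9 bp
  [48,64): 16 bp
  [64,76): 12 bp
  [76,85): 9 bp
  [85,89): 4 bp
  [89,112): 23 bp
  [112,118): 6 bp
  [118,128): 10 bp
  [128,143): 15 bp
  [143,147): 4 bp
  [147,161): 14 bp
  [161,166): 5 bp
  [166,177): 11 bp
  [177,186): 9 bp
  [186,196): 10 bp
  [196,201): 5 bp
  [201,217): 16 bp
  [217,233): 16 bp
  [233,244): 11 bp
  [244,254): 10 bp
  [254,264): 10 bp
  [264,272): 8 bp

[4,4,4,5,5,6,8,8,9,9,9,10,10,10,10,11,11,11,12,14,15,16,16,16,16,23]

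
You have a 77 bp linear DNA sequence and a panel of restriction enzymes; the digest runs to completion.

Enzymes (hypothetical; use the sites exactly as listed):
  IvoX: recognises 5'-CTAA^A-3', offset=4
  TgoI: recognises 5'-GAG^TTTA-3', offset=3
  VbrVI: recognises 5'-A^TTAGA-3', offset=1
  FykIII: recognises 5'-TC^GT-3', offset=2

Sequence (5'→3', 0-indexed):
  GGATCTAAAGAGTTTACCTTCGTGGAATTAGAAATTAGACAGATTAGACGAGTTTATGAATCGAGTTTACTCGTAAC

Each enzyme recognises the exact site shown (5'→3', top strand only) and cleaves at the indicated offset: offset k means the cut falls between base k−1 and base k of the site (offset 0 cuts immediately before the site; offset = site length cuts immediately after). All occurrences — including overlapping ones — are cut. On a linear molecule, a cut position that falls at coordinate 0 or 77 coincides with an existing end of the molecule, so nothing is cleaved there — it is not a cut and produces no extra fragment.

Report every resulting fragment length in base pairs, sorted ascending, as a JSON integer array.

Site scan:
  IvoX CTAAA/4: at [4] ⇒ [8]
  TgoI GAGTTTA/3: at [9, 49, 62] ⇒ [12, 52, 65]
  VbrVI ATTAGA/1: at [26, 33, 42] ⇒ [27, 34, 43]
  FykIII TCGT/2: at [19, 70] ⇒ [21, 72]

All cut coordinates (distinct, sorted): [8, 12, 21, 27, 34, 43, 52, 65, 72]

Fragment lengths:
  [0,8): 8 bp
  [8,12): 4 bp
  [12,21): 9 bp
  [21,27): 6 bp
  [27,34): 7 bp
  [34,43): 9 bp
  [43,52): 9 bp
  [52,65): 13 bp
  [65,72): 7 bp
  [72,77): 5 bp

[4,5,6,7,7,8,9,9,9,13]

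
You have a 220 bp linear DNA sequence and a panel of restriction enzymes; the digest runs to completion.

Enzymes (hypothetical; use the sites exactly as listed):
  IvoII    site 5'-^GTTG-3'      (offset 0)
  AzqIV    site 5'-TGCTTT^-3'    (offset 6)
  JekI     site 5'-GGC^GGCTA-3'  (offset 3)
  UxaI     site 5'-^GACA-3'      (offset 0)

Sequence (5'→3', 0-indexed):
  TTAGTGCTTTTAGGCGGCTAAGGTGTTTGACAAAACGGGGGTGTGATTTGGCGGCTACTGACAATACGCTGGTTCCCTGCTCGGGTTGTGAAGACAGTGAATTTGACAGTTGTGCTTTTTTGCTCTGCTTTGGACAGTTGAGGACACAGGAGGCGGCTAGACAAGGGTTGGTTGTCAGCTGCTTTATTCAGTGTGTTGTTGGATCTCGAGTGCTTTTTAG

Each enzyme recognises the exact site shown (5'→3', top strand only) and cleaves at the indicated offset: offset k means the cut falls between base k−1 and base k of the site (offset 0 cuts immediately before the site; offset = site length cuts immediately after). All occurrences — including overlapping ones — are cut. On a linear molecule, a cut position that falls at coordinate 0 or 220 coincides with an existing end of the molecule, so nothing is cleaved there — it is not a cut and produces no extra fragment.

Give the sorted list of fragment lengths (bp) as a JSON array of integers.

[1,3,4,4,4,4,5,5,6,7,7,8,9,10,10,12,12,13,13,15,19,24,25]

Site scan:
  IvoII (GTTG, off=0): starts [84, 108, 136, 166, 170, 194, 197] → cuts [84, 108, 136, 166, 170, 194, 197]
  AzqIV (TGCTTT, off=6): starts [4, 112, 125, 179, 210] → cuts [10, 118, 131, 185, 216]
  JekI (GGCGGCTA, off=3): starts [12, 49, 151] → cuts [15, 52, 154]
  UxaI (GACA, off=0): starts [28, 59, 92, 104, 132, 142, 159] → cuts [28, 59, 92, 104, 132, 142, 159]

Pooled cuts: [10, 15, 28, 52, 59, 84, 92, 104, 108, 118, 131, 132, 136, 142, 154, 159, 166, 170, 185, 194, 197, 216]

Fragments:
  [0,10): 10 bp
  [10,15): 5 bp
  [15,28): 13 bp
  [28,52): 24 bp
  [52,59): 7 bp
  [59,84): 25 bp
  [84,92): 8 bp
  [92,104): 12 bp
  [104,108): 4 bp
  [108,118): 10 bp
  [118,131): 13 bp
  [131,132): 1 bp
  [132,136): 4 bp
  [136,142): 6 bp
  [142,154): 12 bp
  [154,159): 5 bp
  [159,166): 7 bp
  [166,170): 4 bp
  [170,185): 15 bp
  [185,194): 9 bp
  [194,197): 3 bp
  [197,216): 19 bp
  [216,220): 4 bp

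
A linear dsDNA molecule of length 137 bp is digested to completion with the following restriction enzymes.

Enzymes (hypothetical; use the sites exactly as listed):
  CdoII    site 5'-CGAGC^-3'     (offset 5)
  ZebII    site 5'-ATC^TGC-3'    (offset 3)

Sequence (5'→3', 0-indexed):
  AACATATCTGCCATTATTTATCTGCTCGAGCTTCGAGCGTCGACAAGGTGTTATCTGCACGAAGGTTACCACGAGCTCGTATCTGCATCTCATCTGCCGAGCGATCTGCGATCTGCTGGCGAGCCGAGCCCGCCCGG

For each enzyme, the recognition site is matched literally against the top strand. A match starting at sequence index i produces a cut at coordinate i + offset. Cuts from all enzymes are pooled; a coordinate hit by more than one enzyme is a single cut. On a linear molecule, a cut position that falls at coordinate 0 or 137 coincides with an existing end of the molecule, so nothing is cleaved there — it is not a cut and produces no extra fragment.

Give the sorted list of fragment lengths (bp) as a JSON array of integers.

[4,5,7,7,7,8,8,8,9,11,11,14,17,21]

Site scan:
  CdoII CGAGC/5: at [26, 33, 71, 97, 119, 124] ⇒ [31, 38, 76, 102, 124, 129]
  ZebII ATCTGC/3: at [5, 19, 52, 80, 91, 103, 110] ⇒ [8, 22, 55, 83, 94, 106, 113]

All cut coordinates (distinct, sorted): [8, 22, 31, 38, 55, 76, 83, 94, 102, 106, 113, 124, 129]

Fragments:
  [0,8): 8 bp
  [8,22): 14 bp
  [22,31): 9 bp
  [31,38): 7 bp
  [38,55): 17 bp
  [55,76): 21 bp
  [76,83): 7 bp
  [83,94): 11 bp
  [94,102): 8 bp
  [102,106): 4 bp
  [106,113): 7 bp
  [113,124): 11 bp
  [124,129): 5 bp
  [129,137): 8 bp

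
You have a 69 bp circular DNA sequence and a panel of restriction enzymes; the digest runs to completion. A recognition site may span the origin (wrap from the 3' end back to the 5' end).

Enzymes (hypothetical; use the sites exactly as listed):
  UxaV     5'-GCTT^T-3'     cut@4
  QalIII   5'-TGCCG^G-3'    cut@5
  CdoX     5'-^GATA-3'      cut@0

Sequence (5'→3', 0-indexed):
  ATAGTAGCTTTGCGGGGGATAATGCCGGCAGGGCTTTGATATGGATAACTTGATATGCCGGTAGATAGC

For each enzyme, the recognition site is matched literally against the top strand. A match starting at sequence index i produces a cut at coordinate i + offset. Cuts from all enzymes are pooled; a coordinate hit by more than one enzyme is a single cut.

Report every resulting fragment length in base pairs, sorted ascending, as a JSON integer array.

Scan for sites:
  UxaV GCTTT/4: at [6, 32] ⇒ [10, 36]
  QalIII TGCCGG/5: at [22, 55] ⇒ [27, 60]
  CdoX GATA/0: at [17, 37, 43, 51, 63] ⇒ [17, 37, 43, 51, 63]

All cut coordinates (distinct, sorted): [10, 17, 27, 36, 37, 43, 51, 60, 63]

Fragment lengths:
  10→17: 7 bp
  17→27: 10 bp
  27→36: 9 bp
  36→37: 1 bp
  37→43: 6 bp
  43→51: 8 bp
  51→60: 9 bp
  60→63: 3 bp
  63→10 (wrap): 69-63+10 = 16 bp

[1,3,6,7,8,9,9,10,16]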